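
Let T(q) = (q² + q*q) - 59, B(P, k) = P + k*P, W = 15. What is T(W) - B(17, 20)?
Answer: 34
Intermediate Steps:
B(P, k) = P + P*k
T(q) = -59 + 2*q² (T(q) = (q² + q²) - 59 = 2*q² - 59 = -59 + 2*q²)
T(W) - B(17, 20) = (-59 + 2*15²) - 17*(1 + 20) = (-59 + 2*225) - 17*21 = (-59 + 450) - 1*357 = 391 - 357 = 34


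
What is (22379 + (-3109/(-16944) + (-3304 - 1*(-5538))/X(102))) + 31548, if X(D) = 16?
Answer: 916108003/16944 ≈ 54067.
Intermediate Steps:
(22379 + (-3109/(-16944) + (-3304 - 1*(-5538))/X(102))) + 31548 = (22379 + (-3109/(-16944) + (-3304 - 1*(-5538))/16)) + 31548 = (22379 + (-3109*(-1/16944) + (-3304 + 5538)*(1/16))) + 31548 = (22379 + (3109/16944 + 2234*(1/16))) + 31548 = (22379 + (3109/16944 + 1117/8)) + 31548 = (22379 + 2368915/16944) + 31548 = 381558691/16944 + 31548 = 916108003/16944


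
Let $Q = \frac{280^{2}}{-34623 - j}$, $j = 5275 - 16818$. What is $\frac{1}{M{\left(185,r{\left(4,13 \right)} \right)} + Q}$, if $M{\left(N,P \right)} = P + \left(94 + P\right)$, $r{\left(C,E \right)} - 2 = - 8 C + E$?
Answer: $\frac{577}{32660} \approx 0.017667$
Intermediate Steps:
$r{\left(C,E \right)} = 2 + E - 8 C$ ($r{\left(C,E \right)} = 2 - \left(- E + 8 C\right) = 2 + E - 8 C$)
$j = -11543$
$M{\left(N,P \right)} = 94 + 2 P$
$Q = - \frac{1960}{577}$ ($Q = \frac{280^{2}}{-34623 - -11543} = \frac{78400}{-34623 + 11543} = \frac{78400}{-23080} = 78400 \left(- \frac{1}{23080}\right) = - \frac{1960}{577} \approx -3.3969$)
$\frac{1}{M{\left(185,r{\left(4,13 \right)} \right)} + Q} = \frac{1}{\left(94 + 2 \left(2 + 13 - 32\right)\right) - \frac{1960}{577}} = \frac{1}{\left(94 + 2 \left(-17\right)\right) - \frac{1960}{577}} = \frac{1}{\left(94 - 34\right) - \frac{1960}{577}} = \frac{1}{60 - \frac{1960}{577}} = \frac{1}{\frac{32660}{577}} = \frac{577}{32660}$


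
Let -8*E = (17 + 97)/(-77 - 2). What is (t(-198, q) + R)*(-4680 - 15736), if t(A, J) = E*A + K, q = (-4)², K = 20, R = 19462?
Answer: -31364212704/79 ≈ -3.9702e+8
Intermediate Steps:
q = 16
E = 57/316 (E = -(17 + 97)/(8*(-77 - 2)) = -57/(4*(-79)) = -57*(-1)/(4*79) = -⅛*(-114/79) = 57/316 ≈ 0.18038)
t(A, J) = 20 + 57*A/316 (t(A, J) = 57*A/316 + 20 = 20 + 57*A/316)
(t(-198, q) + R)*(-4680 - 15736) = ((20 + (57/316)*(-198)) + 19462)*(-4680 - 15736) = ((20 - 5643/158) + 19462)*(-20416) = (-2483/158 + 19462)*(-20416) = (3072513/158)*(-20416) = -31364212704/79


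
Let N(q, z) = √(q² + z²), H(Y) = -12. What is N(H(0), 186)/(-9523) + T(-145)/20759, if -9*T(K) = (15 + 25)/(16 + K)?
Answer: 40/24101199 - 6*√965/9523 ≈ -0.019571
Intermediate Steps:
T(K) = -40/(9*(16 + K)) (T(K) = -(15 + 25)/(9*(16 + K)) = -40/(9*(16 + K)))
N(H(0), 186)/(-9523) + T(-145)/20759 = √((-12)² + 186²)/(-9523) - 40/(144 + 9*(-145))/20759 = √(144 + 34596)*(-1/9523) - 40/(144 - 1305)*(1/20759) = √34740*(-1/9523) - 40/(-1161)*(1/20759) = (6*√965)*(-1/9523) - 40*(-1/1161)*(1/20759) = -6*√965/9523 + (40/1161)*(1/20759) = -6*√965/9523 + 40/24101199 = 40/24101199 - 6*√965/9523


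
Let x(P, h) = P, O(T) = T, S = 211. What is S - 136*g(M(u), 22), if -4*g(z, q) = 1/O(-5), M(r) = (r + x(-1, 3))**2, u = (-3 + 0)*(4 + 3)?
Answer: 1021/5 ≈ 204.20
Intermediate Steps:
u = -21 (u = -3*7 = -21)
M(r) = (-1 + r)**2 (M(r) = (r - 1)**2 = (-1 + r)**2)
g(z, q) = 1/20 (g(z, q) = -1/4/(-5) = -1/4*(-1/5) = 1/20)
S - 136*g(M(u), 22) = 211 - 136*1/20 = 211 - 34/5 = 1021/5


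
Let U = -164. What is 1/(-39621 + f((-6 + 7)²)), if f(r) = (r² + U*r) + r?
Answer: -1/39783 ≈ -2.5136e-5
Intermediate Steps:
f(r) = r² - 163*r (f(r) = (r² - 164*r) + r = r² - 163*r)
1/(-39621 + f((-6 + 7)²)) = 1/(-39621 + (-6 + 7)²*(-163 + (-6 + 7)²)) = 1/(-39621 + 1²*(-163 + 1²)) = 1/(-39621 + 1*(-163 + 1)) = 1/(-39621 + 1*(-162)) = 1/(-39621 - 162) = 1/(-39783) = -1/39783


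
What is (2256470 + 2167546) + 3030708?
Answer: 7454724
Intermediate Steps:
(2256470 + 2167546) + 3030708 = 4424016 + 3030708 = 7454724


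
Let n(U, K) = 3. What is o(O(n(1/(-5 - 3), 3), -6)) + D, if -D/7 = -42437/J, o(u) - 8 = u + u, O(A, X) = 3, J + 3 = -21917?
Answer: 9821/21920 ≈ 0.44804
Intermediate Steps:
J = -21920 (J = -3 - 21917 = -21920)
o(u) = 8 + 2*u (o(u) = 8 + (u + u) = 8 + 2*u)
D = -297059/21920 (D = -(-297059)/(-21920) = -(-297059)*(-1)/21920 = -7*42437/21920 = -297059/21920 ≈ -13.552)
o(O(n(1/(-5 - 3), 3), -6)) + D = (8 + 2*3) - 297059/21920 = (8 + 6) - 297059/21920 = 14 - 297059/21920 = 9821/21920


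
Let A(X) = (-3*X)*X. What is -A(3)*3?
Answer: 81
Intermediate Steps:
A(X) = -3*X²
-A(3)*3 = -(-3)*3²*3 = -(-3)*9*3 = -1*(-27)*3 = 27*3 = 81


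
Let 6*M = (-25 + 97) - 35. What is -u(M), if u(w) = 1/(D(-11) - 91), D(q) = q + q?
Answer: 1/113 ≈ 0.0088496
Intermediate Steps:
D(q) = 2*q
M = 37/6 (M = ((-25 + 97) - 35)/6 = (72 - 35)/6 = (1/6)*37 = 37/6 ≈ 6.1667)
u(w) = -1/113 (u(w) = 1/(2*(-11) - 91) = 1/(-22 - 91) = 1/(-113) = -1/113)
-u(M) = -1*(-1/113) = 1/113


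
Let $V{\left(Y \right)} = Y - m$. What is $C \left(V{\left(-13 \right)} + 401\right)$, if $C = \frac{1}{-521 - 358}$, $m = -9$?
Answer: $- \frac{397}{879} \approx -0.45165$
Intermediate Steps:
$V{\left(Y \right)} = 9 + Y$ ($V{\left(Y \right)} = Y - -9 = Y + 9 = 9 + Y$)
$C = - \frac{1}{879}$ ($C = \frac{1}{-879} = - \frac{1}{879} \approx -0.0011377$)
$C \left(V{\left(-13 \right)} + 401\right) = - \frac{\left(9 - 13\right) + 401}{879} = - \frac{-4 + 401}{879} = \left(- \frac{1}{879}\right) 397 = - \frac{397}{879}$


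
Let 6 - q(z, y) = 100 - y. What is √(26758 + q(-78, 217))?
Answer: √26881 ≈ 163.95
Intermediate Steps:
q(z, y) = -94 + y (q(z, y) = 6 - (100 - y) = 6 + (-100 + y) = -94 + y)
√(26758 + q(-78, 217)) = √(26758 + (-94 + 217)) = √(26758 + 123) = √26881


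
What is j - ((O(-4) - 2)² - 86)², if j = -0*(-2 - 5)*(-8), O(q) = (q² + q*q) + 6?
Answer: -1464100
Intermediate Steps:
O(q) = 6 + 2*q² (O(q) = (q² + q²) + 6 = 2*q² + 6 = 6 + 2*q²)
j = 0 (j = -0*(-7)*(-8) = -16*0*(-8) = 0*(-8) = 0)
j - ((O(-4) - 2)² - 86)² = 0 - (((6 + 2*(-4)²) - 2)² - 86)² = 0 - (((6 + 2*16) - 2)² - 86)² = 0 - (((6 + 32) - 2)² - 86)² = 0 - ((38 - 2)² - 86)² = 0 - (36² - 86)² = 0 - (1296 - 86)² = 0 - 1*1210² = 0 - 1*1464100 = 0 - 1464100 = -1464100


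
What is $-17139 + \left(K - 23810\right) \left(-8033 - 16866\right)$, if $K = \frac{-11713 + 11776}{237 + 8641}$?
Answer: $\frac{5263125868141}{8878} \approx 5.9283 \cdot 10^{8}$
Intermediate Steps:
$K = \frac{63}{8878} \approx 0.0070962$
$-17139 + \left(K - 23810\right) \left(-8033 - 16866\right) = -17139 + \left(\frac{63}{8878} - 23810\right) \left(-8033 - 16866\right) = -17139 - - \frac{5263278028183}{8878} = -17139 + \frac{5263278028183}{8878} = \frac{5263125868141}{8878}$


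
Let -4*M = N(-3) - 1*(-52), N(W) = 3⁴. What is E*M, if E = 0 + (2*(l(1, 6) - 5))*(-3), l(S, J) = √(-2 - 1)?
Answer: -1995/2 + 399*I*√3/2 ≈ -997.5 + 345.54*I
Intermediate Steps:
l(S, J) = I*√3 (l(S, J) = √(-3) = I*√3)
N(W) = 81
M = -133/4 (M = -(81 - 1*(-52))/4 = -(81 + 52)/4 = -¼*133 = -133/4 ≈ -33.250)
E = 30 - 6*I*√3 (E = 0 + (2*(I*√3 - 5))*(-3) = 0 + (2*(-5 + I*√3))*(-3) = 0 + (-10 + 2*I*√3)*(-3) = 0 + (30 - 6*I*√3) = 30 - 6*I*√3 ≈ 30.0 - 10.392*I)
E*M = (30 - 6*I*√3)*(-133/4) = -1995/2 + 399*I*√3/2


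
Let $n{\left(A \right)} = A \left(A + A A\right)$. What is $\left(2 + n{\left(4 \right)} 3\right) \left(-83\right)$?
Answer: $-20086$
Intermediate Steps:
$n{\left(A \right)} = A \left(A + A^{2}\right)$
$\left(2 + n{\left(4 \right)} 3\right) \left(-83\right) = \left(2 + 4^{2} \left(1 + 4\right) 3\right) \left(-83\right) = \left(2 + 16 \cdot 5 \cdot 3\right) \left(-83\right) = \left(2 + 80 \cdot 3\right) \left(-83\right) = \left(2 + 240\right) \left(-83\right) = 242 \left(-83\right) = -20086$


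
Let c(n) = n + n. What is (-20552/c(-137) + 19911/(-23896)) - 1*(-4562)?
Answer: 15177684113/3273752 ≈ 4636.2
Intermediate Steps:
c(n) = 2*n
(-20552/c(-137) + 19911/(-23896)) - 1*(-4562) = (-20552/(2*(-137)) + 19911/(-23896)) - 1*(-4562) = (-20552/(-274) + 19911*(-1/23896)) + 4562 = (-20552*(-1/274) - 19911/23896) + 4562 = (10276/137 - 19911/23896) + 4562 = 242827489/3273752 + 4562 = 15177684113/3273752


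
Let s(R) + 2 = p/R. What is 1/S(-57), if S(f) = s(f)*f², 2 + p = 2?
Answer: -1/6498 ≈ -0.00015389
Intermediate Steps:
p = 0 (p = -2 + 2 = 0)
s(R) = -2 (s(R) = -2 + 0/R = -2 + 0 = -2)
S(f) = -2*f²
1/S(-57) = 1/(-2*(-57)²) = 1/(-2*3249) = 1/(-6498) = -1/6498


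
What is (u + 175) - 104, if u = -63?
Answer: 8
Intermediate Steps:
(u + 175) - 104 = (-63 + 175) - 104 = 112 - 104 = 8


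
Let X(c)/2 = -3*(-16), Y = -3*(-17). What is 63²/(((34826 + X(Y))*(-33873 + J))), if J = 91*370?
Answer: -567/1012738 ≈ -0.00055987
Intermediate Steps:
Y = 51
X(c) = 96 (X(c) = 2*(-3*(-16)) = 2*48 = 96)
J = 33670
63²/(((34826 + X(Y))*(-33873 + J))) = 63²/(((34826 + 96)*(-33873 + 33670))) = 3969/((34922*(-203))) = 3969/(-7089166) = 3969*(-1/7089166) = -567/1012738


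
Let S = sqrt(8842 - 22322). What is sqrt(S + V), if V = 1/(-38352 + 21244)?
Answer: sqrt(-4277 + 146341832*I*sqrt(3370))/8554 ≈ 7.6192 + 7.6192*I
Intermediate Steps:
V = -1/17108 (V = 1/(-17108) = -1/17108 ≈ -5.8452e-5)
S = 2*I*sqrt(3370) (S = sqrt(-13480) = 2*I*sqrt(3370) ≈ 116.1*I)
sqrt(S + V) = sqrt(2*I*sqrt(3370) - 1/17108) = sqrt(-1/17108 + 2*I*sqrt(3370))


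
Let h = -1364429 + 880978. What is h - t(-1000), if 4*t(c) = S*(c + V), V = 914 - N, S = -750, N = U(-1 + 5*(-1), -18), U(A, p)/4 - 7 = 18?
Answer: -518326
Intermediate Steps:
U(A, p) = 100 (U(A, p) = 28 + 4*18 = 28 + 72 = 100)
N = 100
V = 814 (V = 914 - 1*100 = 914 - 100 = 814)
h = -483451
t(c) = -152625 - 375*c/2 (t(c) = (-750*(c + 814))/4 = (-750*(814 + c))/4 = (-610500 - 750*c)/4 = -152625 - 375*c/2)
h - t(-1000) = -483451 - (-152625 - 375/2*(-1000)) = -483451 - (-152625 + 187500) = -483451 - 1*34875 = -483451 - 34875 = -518326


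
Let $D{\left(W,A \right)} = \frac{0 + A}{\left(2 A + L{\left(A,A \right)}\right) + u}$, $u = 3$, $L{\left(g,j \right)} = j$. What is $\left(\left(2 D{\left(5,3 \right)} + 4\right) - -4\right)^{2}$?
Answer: $\frac{289}{4} \approx 72.25$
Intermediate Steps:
$D{\left(W,A \right)} = \frac{A}{3 + 3 A}$ ($D{\left(W,A \right)} = \frac{0 + A}{\left(2 A + A\right) + 3} = \frac{A}{3 A + 3} = \frac{A}{3 + 3 A}$)
$\left(\left(2 D{\left(5,3 \right)} + 4\right) - -4\right)^{2} = \left(\left(2 \cdot \frac{1}{3} \cdot 3 \frac{1}{1 + 3} + 4\right) - -4\right)^{2} = \left(\left(2 \cdot \frac{1}{3} \cdot 3 \cdot \frac{1}{4} + 4\right) + 4\right)^{2} = \left(\left(2 \cdot \frac{1}{4} + 4\right) + 4\right)^{2} = \left(\left(\frac{1}{2} + 4\right) + 4\right)^{2} = \left(\frac{9}{2} + 4\right)^{2} = \left(\frac{17}{2}\right)^{2} = \frac{289}{4}$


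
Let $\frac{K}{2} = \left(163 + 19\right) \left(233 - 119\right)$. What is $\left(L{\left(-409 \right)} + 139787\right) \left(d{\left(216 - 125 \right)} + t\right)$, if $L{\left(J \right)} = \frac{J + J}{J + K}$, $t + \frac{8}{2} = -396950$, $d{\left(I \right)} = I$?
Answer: $- \frac{2279353927858813}{41087} \approx -5.5476 \cdot 10^{10}$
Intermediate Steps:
$t = -396954$ ($t = -4 - 396950 = -396954$)
$K = 41496$ ($K = 2 \left(163 + 19\right) \left(233 - 119\right) = 2 \cdot 182 \cdot 114 = 2 \cdot 20748 = 41496$)
$L{\left(J \right)} = \frac{2 J}{41496 + J}$ ($L{\left(J \right)} = \frac{J + J}{J + 41496} = \frac{2 J}{41496 + J}$)
$\left(L{\left(-409 \right)} + 139787\right) \left(d{\left(216 - 125 \right)} + t\right) = \left(2 \left(-409\right) \frac{1}{41496 - 409} + 139787\right) \left(\left(216 - 125\right) - 396954\right) = \left(2 \left(-409\right) \frac{1}{41087} + 139787\right) \left(91 - 396954\right) = \left(2 \left(-409\right) \frac{1}{41087} + 139787\right) \left(-396863\right) = \left(- \frac{818}{41087} + 139787\right) \left(-396863\right) = \frac{5743427651}{41087} \left(-396863\right) = - \frac{2279353927858813}{41087}$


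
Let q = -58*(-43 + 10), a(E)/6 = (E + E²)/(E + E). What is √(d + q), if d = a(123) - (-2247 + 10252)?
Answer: I*√5719 ≈ 75.624*I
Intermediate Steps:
a(E) = 3*(E + E²)/E (a(E) = 6*((E + E²)/(E + E)) = 6*((E + E²)/((2*E))) = 6*((E + E²)*(1/(2*E))) = 6*((E + E²)/(2*E)) = 3*(E + E²)/E)
q = 1914 (q = -58*(-33) = 1914)
d = -7633 (d = (3 + 3*123) - (-2247 + 10252) = (3 + 369) - 1*8005 = 372 - 8005 = -7633)
√(d + q) = √(-7633 + 1914) = √(-5719) = I*√5719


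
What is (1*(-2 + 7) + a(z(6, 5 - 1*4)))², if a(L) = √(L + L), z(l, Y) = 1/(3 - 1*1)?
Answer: 36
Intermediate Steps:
z(l, Y) = ½ (z(l, Y) = 1/(3 - 1) = 1/2 = ½)
a(L) = √2*√L (a(L) = √(2*L) = √2*√L)
(1*(-2 + 7) + a(z(6, 5 - 1*4)))² = (1*(-2 + 7) + √2*√(½))² = (1*5 + √2*(√2/2))² = (5 + 1)² = 6² = 36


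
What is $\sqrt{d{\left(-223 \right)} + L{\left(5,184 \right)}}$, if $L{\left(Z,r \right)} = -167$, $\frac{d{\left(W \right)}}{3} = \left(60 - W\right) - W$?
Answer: $\sqrt{1351} \approx 36.756$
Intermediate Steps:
$d{\left(W \right)} = 180 - 6 W$ ($d{\left(W \right)} = 3 \left(\left(60 - W\right) - W\right) = 3 \left(60 - 2 W\right) = 180 - 6 W$)
$\sqrt{d{\left(-223 \right)} + L{\left(5,184 \right)}} = \sqrt{\left(180 - -1338\right) - 167} = \sqrt{\left(180 + 1338\right) - 167} = \sqrt{1518 - 167} = \sqrt{1351}$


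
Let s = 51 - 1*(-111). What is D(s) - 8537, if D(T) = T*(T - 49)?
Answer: 9769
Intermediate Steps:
s = 162 (s = 51 + 111 = 162)
D(T) = T*(-49 + T)
D(s) - 8537 = 162*(-49 + 162) - 8537 = 162*113 - 8537 = 18306 - 8537 = 9769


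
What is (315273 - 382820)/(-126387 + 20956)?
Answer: 67547/105431 ≈ 0.64067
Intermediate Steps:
(315273 - 382820)/(-126387 + 20956) = -67547/(-105431) = -67547*(-1/105431) = 67547/105431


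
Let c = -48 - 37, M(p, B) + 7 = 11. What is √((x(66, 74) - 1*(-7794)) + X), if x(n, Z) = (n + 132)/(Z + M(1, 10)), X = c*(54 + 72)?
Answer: 5*I*√19695/13 ≈ 53.977*I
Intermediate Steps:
M(p, B) = 4 (M(p, B) = -7 + 11 = 4)
c = -85
X = -10710 (X = -85*(54 + 72) = -85*126 = -10710)
x(n, Z) = (132 + n)/(4 + Z) (x(n, Z) = (n + 132)/(Z + 4) = (132 + n)/(4 + Z))
√((x(66, 74) - 1*(-7794)) + X) = √(((132 + 66)/(4 + 74) - 1*(-7794)) - 10710) = √((198/78 + 7794) - 10710) = √(((1/78)*198 + 7794) - 10710) = √((33/13 + 7794) - 10710) = √(101355/13 - 10710) = √(-37875/13) = 5*I*√19695/13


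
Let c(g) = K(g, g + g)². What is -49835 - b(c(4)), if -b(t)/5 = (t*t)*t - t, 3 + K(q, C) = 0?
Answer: -46235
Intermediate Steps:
K(q, C) = -3 (K(q, C) = -3 + 0 = -3)
c(g) = 9 (c(g) = (-3)² = 9)
b(t) = -5*t³ + 5*t (b(t) = -5*((t*t)*t - t) = -5*(t²*t - t) = -5*(t³ - t) = -5*t³ + 5*t)
-49835 - b(c(4)) = -49835 - 5*9*(1 - 1*9²) = -49835 - 5*9*(1 - 1*81) = -49835 - 5*9*(1 - 81) = -49835 - 5*9*(-80) = -49835 - 1*(-3600) = -49835 + 3600 = -46235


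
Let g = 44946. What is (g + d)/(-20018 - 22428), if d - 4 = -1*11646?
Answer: -16652/21223 ≈ -0.78462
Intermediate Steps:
d = -11642 (d = 4 - 1*11646 = 4 - 11646 = -11642)
(g + d)/(-20018 - 22428) = (44946 - 11642)/(-20018 - 22428) = 33304/(-42446) = 33304*(-1/42446) = -16652/21223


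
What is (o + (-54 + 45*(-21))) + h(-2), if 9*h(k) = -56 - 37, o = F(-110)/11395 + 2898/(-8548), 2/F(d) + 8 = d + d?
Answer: -467146307622/462671185 ≈ -1009.7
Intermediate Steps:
F(d) = 2/(-8 + 2*d) (F(d) = 2/(-8 + (d + d)) = 2/(-8 + 2*d))
o = -470574686/1388013555 (o = 1/(-4 - 110*11395) + 2898/(-8548) = (1/11395)/(-114) + 2898*(-1/8548) = -1/114*1/11395 - 1449/4274 = -1/1299030 - 1449/4274 = -470574686/1388013555 ≈ -0.33903)
h(k) = -31/3 (h(k) = (-56 - 37)/9 = (1/9)*(-93) = -31/3)
(o + (-54 + 45*(-21))) + h(-2) = (-470574686/1388013555 + (-54 + 45*(-21))) - 31/3 = (-470574686/1388013555 + (-54 - 945)) - 31/3 = (-470574686/1388013555 - 999) - 31/3 = -1387096116131/1388013555 - 31/3 = -467146307622/462671185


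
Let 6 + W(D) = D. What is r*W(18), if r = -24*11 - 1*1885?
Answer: -25788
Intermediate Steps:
W(D) = -6 + D
r = -2149 (r = -264 - 1885 = -2149)
r*W(18) = -2149*(-6 + 18) = -2149*12 = -25788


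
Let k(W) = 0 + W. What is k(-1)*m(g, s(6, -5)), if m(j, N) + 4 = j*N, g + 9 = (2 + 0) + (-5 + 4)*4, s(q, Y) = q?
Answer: 70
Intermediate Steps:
k(W) = W
g = -11 (g = -9 + ((2 + 0) + (-5 + 4)*4) = -9 + (2 - 1*4) = -9 + (2 - 4) = -9 - 2 = -11)
m(j, N) = -4 + N*j (m(j, N) = -4 + j*N = -4 + N*j)
k(-1)*m(g, s(6, -5)) = -(-4 + 6*(-11)) = -(-4 - 66) = -1*(-70) = 70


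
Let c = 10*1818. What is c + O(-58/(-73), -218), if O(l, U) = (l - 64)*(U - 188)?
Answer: 3200424/73 ≈ 43841.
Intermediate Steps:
O(l, U) = (-188 + U)*(-64 + l) (O(l, U) = (-64 + l)*(-188 + U) = (-188 + U)*(-64 + l))
c = 18180
c + O(-58/(-73), -218) = 18180 + (12032 - (-10904)/(-73) - 64*(-218) - (-12644)/(-73)) = 18180 + (12032 - (-10904)*(-1)/73 + 13952 - (-12644)*(-1)/73) = 18180 + (12032 - 188*58/73 + 13952 - 218*58/73) = 18180 + (12032 - 10904/73 + 13952 - 12644/73) = 18180 + 1873284/73 = 3200424/73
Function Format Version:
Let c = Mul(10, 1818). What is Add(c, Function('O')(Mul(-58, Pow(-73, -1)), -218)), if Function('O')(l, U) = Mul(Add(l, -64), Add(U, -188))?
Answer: Rational(3200424, 73) ≈ 43841.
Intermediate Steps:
Function('O')(l, U) = Mul(Add(-188, U), Add(-64, l)) (Function('O')(l, U) = Mul(Add(-64, l), Add(-188, U)) = Mul(Add(-188, U), Add(-64, l)))
c = 18180
Add(c, Function('O')(Mul(-58, Pow(-73, -1)), -218)) = Add(18180, Add(12032, Mul(-188, Mul(-58, Pow(-73, -1))), Mul(-64, -218), Mul(-218, Mul(-58, Pow(-73, -1))))) = Add(18180, Add(12032, Mul(-188, Mul(-58, Rational(-1, 73))), 13952, Mul(-218, Mul(-58, Rational(-1, 73))))) = Add(18180, Add(12032, Mul(-188, Rational(58, 73)), 13952, Mul(-218, Rational(58, 73)))) = Add(18180, Add(12032, Rational(-10904, 73), 13952, Rational(-12644, 73))) = Add(18180, Rational(1873284, 73)) = Rational(3200424, 73)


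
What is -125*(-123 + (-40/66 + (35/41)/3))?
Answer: 6952250/451 ≈ 15415.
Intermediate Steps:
-125*(-123 + (-40/66 + (35/41)/3)) = -125*(-123 + (-40*1/66 + (35*(1/41))*(⅓))) = -125*(-123 + (-20/33 + (35/41)*(⅓))) = -125*(-123 + (-20/33 + 35/123)) = -125*(-123 - 145/451) = -125*(-55618/451) = 6952250/451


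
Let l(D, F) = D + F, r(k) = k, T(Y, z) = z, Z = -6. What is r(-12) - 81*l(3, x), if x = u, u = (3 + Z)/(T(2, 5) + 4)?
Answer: -228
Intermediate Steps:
u = -1/3 (u = (3 - 6)/(5 + 4) = -3/9 = -3*1/9 = -1/3 ≈ -0.33333)
x = -1/3 ≈ -0.33333
r(-12) - 81*l(3, x) = -12 - 81*(3 - 1/3) = -12 - 81*8/3 = -12 - 216 = -228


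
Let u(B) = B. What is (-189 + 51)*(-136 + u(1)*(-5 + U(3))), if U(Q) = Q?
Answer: 19044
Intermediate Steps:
(-189 + 51)*(-136 + u(1)*(-5 + U(3))) = (-189 + 51)*(-136 + 1*(-5 + 3)) = -138*(-136 + 1*(-2)) = -138*(-136 - 2) = -138*(-138) = 19044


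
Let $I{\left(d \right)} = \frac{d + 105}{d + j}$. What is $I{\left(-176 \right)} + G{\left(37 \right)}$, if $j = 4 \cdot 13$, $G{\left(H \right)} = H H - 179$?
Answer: $\frac{147631}{124} \approx 1190.6$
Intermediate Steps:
$G{\left(H \right)} = -179 + H^{2}$ ($G{\left(H \right)} = H^{2} - 179 = -179 + H^{2}$)
$j = 52$
$I{\left(d \right)} = \frac{105 + d}{52 + d}$ ($I{\left(d \right)} = \frac{d + 105}{d + 52} = \frac{105 + d}{52 + d}$)
$I{\left(-176 \right)} + G{\left(37 \right)} = \frac{105 - 176}{52 - 176} - \left(179 - 37^{2}\right) = \frac{1}{-124} \left(-71\right) + \left(-179 + 1369\right) = \left(- \frac{1}{124}\right) \left(-71\right) + 1190 = \frac{71}{124} + 1190 = \frac{147631}{124}$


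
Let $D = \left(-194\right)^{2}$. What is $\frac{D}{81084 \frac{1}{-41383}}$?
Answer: $- \frac{13426643}{699} \approx -19208.0$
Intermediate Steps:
$D = 37636$
$\frac{D}{81084 \frac{1}{-41383}} = \frac{37636}{81084 \frac{1}{-41383}} = \frac{37636}{81084 \left(- \frac{1}{41383}\right)} = \frac{37636}{- \frac{2796}{1427}} = 37636 \left(- \frac{1427}{2796}\right) = - \frac{13426643}{699}$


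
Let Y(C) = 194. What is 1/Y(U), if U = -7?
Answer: 1/194 ≈ 0.0051546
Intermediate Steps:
1/Y(U) = 1/194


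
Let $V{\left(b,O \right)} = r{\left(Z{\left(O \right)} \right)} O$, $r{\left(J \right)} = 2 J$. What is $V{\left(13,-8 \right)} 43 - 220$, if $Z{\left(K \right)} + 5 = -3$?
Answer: $5284$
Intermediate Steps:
$Z{\left(K \right)} = -8$ ($Z{\left(K \right)} = -5 - 3 = -8$)
$V{\left(b,O \right)} = - 16 O$ ($V{\left(b,O \right)} = 2 \left(-8\right) O = - 16 O$)
$V{\left(13,-8 \right)} 43 - 220 = \left(-16\right) \left(-8\right) 43 - 220 = 128 \cdot 43 - 220 = 5504 - 220 = 5284$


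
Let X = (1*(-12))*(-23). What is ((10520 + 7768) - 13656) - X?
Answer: 4356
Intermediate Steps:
X = 276 (X = -12*(-23) = 276)
((10520 + 7768) - 13656) - X = ((10520 + 7768) - 13656) - 1*276 = (18288 - 13656) - 276 = 4632 - 276 = 4356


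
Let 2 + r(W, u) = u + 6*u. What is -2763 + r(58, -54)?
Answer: -3143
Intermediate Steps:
r(W, u) = -2 + 7*u (r(W, u) = -2 + (u + 6*u) = -2 + 7*u)
-2763 + r(58, -54) = -2763 + (-2 + 7*(-54)) = -2763 + (-2 - 378) = -2763 - 380 = -3143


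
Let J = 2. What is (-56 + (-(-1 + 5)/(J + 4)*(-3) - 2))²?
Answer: 3136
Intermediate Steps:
(-56 + (-(-1 + 5)/(J + 4)*(-3) - 2))² = (-56 + (-(-1 + 5)/(2 + 4)*(-3) - 2))² = (-56 + (-4/6*(-3) - 2))² = (-56 + (-1*⅔*(-3) - 2))² = (-56 + (-⅔*(-3) - 2))² = (-56 + (2 - 2))² = (-56 + 0)² = (-56)² = 3136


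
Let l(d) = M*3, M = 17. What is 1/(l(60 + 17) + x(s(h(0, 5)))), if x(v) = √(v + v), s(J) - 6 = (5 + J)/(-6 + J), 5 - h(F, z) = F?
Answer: 51/2609 - 2*I*√2/2609 ≈ 0.019548 - 0.0010841*I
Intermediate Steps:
h(F, z) = 5 - F
s(J) = 6 + (5 + J)/(-6 + J)
x(v) = √2*√v (x(v) = √(2*v) = √2*√v)
l(d) = 51 (l(d) = 17*3 = 51)
1/(l(60 + 17) + x(s(h(0, 5)))) = 1/(51 + √2*√((-31 + 7*(5 - 1*0))/(-6 + (5 - 1*0)))) = 1/(51 + √2*√((-31 + 7*(5 + 0))/(-6 + (5 + 0)))) = 1/(51 + √2*√((-31 + 7*5)/(-6 + 5))) = 1/(51 + √2*√((-31 + 35)/(-1))) = 1/(51 + √2*√(-1*4)) = 1/(51 + √2*√(-4)) = 1/(51 + √2*(2*I)) = 1/(51 + 2*I*√2)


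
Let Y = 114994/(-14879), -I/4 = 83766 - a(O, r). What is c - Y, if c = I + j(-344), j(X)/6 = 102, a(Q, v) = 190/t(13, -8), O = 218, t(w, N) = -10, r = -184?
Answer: -4977327118/14879 ≈ -3.3452e+5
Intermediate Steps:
a(Q, v) = -19 (a(Q, v) = 190/(-10) = 190*(-1/10) = -19)
I = -335140 (I = -4*(83766 - 1*(-19)) = -4*(83766 + 19) = -4*83785 = -335140)
j(X) = 612 (j(X) = 6*102 = 612)
c = -334528 (c = -335140 + 612 = -334528)
Y = -114994/14879 (Y = 114994*(-1/14879) = -114994/14879 ≈ -7.7286)
c - Y = -334528 - 1*(-114994/14879) = -334528 + 114994/14879 = -4977327118/14879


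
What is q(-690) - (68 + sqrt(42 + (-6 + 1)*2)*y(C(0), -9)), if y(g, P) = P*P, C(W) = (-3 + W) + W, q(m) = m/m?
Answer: -67 - 324*sqrt(2) ≈ -525.21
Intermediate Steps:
q(m) = 1
C(W) = -3 + 2*W
y(g, P) = P**2
q(-690) - (68 + sqrt(42 + (-6 + 1)*2)*y(C(0), -9)) = 1 - (68 + sqrt(42 + (-6 + 1)*2)*(-9)**2) = 1 - (68 + sqrt(42 - 5*2)*81) = 1 - (68 + sqrt(42 - 10)*81) = 1 - (68 + sqrt(32)*81) = 1 - (68 + (4*sqrt(2))*81) = 1 - (68 + 324*sqrt(2)) = 1 + (-68 - 324*sqrt(2)) = -67 - 324*sqrt(2)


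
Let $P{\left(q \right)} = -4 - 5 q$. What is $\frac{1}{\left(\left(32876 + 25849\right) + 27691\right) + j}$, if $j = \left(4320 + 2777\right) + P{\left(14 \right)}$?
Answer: $\frac{1}{93439} \approx 1.0702 \cdot 10^{-5}$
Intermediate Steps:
$j = 7023$ ($j = \left(4320 + 2777\right) - 74 = 7097 - 74 = 7023$)
$\frac{1}{\left(\left(32876 + 25849\right) + 27691\right) + j} = \frac{1}{\left(\left(32876 + 25849\right) + 27691\right) + 7023} = \frac{1}{\left(58725 + 27691\right) + 7023} = \frac{1}{86416 + 7023} = \frac{1}{93439}$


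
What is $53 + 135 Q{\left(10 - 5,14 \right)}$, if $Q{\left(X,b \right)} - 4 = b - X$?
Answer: $1808$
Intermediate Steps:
$Q{\left(X,b \right)} = 4 + b - X$ ($Q{\left(X,b \right)} = 4 - \left(X - b\right) = 4 + b - X$)
$53 + 135 Q{\left(10 - 5,14 \right)} = 53 + 135 \left(4 + 14 - \left(10 - 5\right)\right) = 53 + 135 \left(4 + 14 - 5\right) = 53 + 135 \cdot 13 = 53 + 1755 = 1808$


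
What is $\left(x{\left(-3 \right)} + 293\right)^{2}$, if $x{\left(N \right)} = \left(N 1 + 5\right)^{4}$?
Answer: $95481$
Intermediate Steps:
$x{\left(N \right)} = \left(5 + N\right)^{4}$ ($x{\left(N \right)} = \left(N + 5\right)^{4} = \left(5 + N\right)^{4}$)
$\left(x{\left(-3 \right)} + 293\right)^{2} = \left(\left(5 - 3\right)^{4} + 293\right)^{2} = \left(2^{4} + 293\right)^{2} = \left(16 + 293\right)^{2} = 309^{2} = 95481$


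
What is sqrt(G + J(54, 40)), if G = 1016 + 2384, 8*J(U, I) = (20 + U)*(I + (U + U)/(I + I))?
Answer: sqrt(1512995)/20 ≈ 61.502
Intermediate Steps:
J(U, I) = (20 + U)*(I + U/I)/8 (J(U, I) = ((20 + U)*(I + (U + U)/(I + I)))/8 = ((20 + U)*(I + (2*U)/((2*I))))/8 = ((20 + U)*(I + (2*U)*(1/(2*I))))/8 = ((20 + U)*(I + U/I))/8 = (20 + U)*(I + U/I)/8)
G = 3400
sqrt(G + J(54, 40)) = sqrt(3400 + (1/8)*(54**2 + 20*54 + 40**2*(20 + 54))/40) = sqrt(3400 + (1/8)*(1/40)*(2916 + 1080 + 1600*74)) = sqrt(3400 + (1/8)*(1/40)*(2916 + 1080 + 118400)) = sqrt(3400 + (1/8)*(1/40)*122396) = sqrt(3400 + 30599/80) = sqrt(302599/80) = sqrt(1512995)/20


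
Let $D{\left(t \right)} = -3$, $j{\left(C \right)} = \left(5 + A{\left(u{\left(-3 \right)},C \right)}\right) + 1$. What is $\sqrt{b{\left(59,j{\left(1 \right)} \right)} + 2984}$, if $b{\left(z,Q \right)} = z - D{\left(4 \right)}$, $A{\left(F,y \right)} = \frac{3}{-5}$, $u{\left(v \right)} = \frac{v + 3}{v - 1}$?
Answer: $\sqrt{3046} \approx 55.191$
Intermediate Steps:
$u{\left(v \right)} = \frac{3 + v}{-1 + v}$
$A{\left(F,y \right)} = - \frac{3}{5}$ ($A{\left(F,y \right)} = 3 \left(- \frac{1}{5}\right) = - \frac{3}{5}$)
$j{\left(C \right)} = \frac{27}{5}$ ($j{\left(C \right)} = \left(5 - \frac{3}{5}\right) + 1 = \frac{22}{5} + 1 = \frac{27}{5}$)
$b{\left(z,Q \right)} = 3 + z$ ($b{\left(z,Q \right)} = z - -3 = z + 3 = 3 + z$)
$\sqrt{b{\left(59,j{\left(1 \right)} \right)} + 2984} = \sqrt{\left(3 + 59\right) + 2984} = \sqrt{62 + 2984} = \sqrt{3046}$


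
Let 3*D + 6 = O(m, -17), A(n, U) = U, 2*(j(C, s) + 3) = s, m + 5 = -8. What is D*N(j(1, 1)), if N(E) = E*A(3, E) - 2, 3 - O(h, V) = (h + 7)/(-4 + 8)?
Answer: -17/8 ≈ -2.1250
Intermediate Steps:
m = -13 (m = -5 - 8 = -13)
j(C, s) = -3 + s/2
O(h, V) = 5/4 - h/4 (O(h, V) = 3 - (h + 7)/(-4 + 8) = 3 - (7 + h)/4 = 3 - (7/4 + h/4) = 3 + (-7/4 - h/4) = 5/4 - h/4)
D = -½ (D = -2 + (5/4 - ¼*(-13))/3 = -2 + (5/4 + 13/4)/3 = -2 + (⅓)*(9/2) = -2 + 3/2 = -½ ≈ -0.50000)
N(E) = -2 + E² (N(E) = E*E - 2 = E² - 2 = -2 + E²)
D*N(j(1, 1)) = -(-2 + (-3 + (½)*1)²)/2 = -(-2 + (-3 + ½)²)/2 = -(-2 + (-5/2)²)/2 = -(-2 + 25/4)/2 = -½*17/4 = -17/8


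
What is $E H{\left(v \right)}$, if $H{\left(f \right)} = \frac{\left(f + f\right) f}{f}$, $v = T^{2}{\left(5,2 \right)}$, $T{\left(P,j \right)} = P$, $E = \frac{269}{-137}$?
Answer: $- \frac{13450}{137} \approx -98.175$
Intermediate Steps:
$E = - \frac{269}{137}$ ($E = 269 \left(- \frac{1}{137}\right) = - \frac{269}{137} \approx -1.9635$)
$v = 25$ ($v = 5^{2} = 25$)
$H{\left(f \right)} = 2 f$ ($H{\left(f \right)} = \frac{2 f f}{f} = \frac{2 f^{2}}{f} = 2 f$)
$E H{\left(v \right)} = - \frac{269 \cdot 2 \cdot 25}{137} = \left(- \frac{269}{137}\right) 50 = - \frac{13450}{137}$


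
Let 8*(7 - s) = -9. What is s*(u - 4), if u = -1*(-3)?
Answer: -65/8 ≈ -8.1250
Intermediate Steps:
s = 65/8 (s = 7 - 1/8*(-9) = 7 + 9/8 = 65/8 ≈ 8.1250)
u = 3
s*(u - 4) = 65*(3 - 4)/8 = (65/8)*(-1) = -65/8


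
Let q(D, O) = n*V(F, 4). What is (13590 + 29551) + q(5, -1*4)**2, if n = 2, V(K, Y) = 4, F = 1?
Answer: 43205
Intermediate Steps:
q(D, O) = 8 (q(D, O) = 2*4 = 8)
(13590 + 29551) + q(5, -1*4)**2 = (13590 + 29551) + 8**2 = 43141 + 64 = 43205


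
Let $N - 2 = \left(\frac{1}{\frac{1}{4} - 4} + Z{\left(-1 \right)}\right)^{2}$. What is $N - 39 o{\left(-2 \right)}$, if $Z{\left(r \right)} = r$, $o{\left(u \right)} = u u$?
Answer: $- \frac{34289}{225} \approx -152.4$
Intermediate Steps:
$o{\left(u \right)} = u^{2}$
$N = \frac{811}{225}$ ($N = 2 + \left(\frac{1}{\frac{1}{4} - 4} - 1\right)^{2} = 2 + \left(\frac{1}{- \frac{15}{4}} - 1\right)^{2} = 2 + \left(- \frac{4}{15} - 1\right)^{2} = 2 + \left(- \frac{19}{15}\right)^{2} = 2 + \frac{361}{225} = \frac{811}{225} \approx 3.6044$)
$N - 39 o{\left(-2 \right)} = \frac{811}{225} - 39 \left(-2\right)^{2} = \frac{811}{225} - 156 = - \frac{34289}{225}$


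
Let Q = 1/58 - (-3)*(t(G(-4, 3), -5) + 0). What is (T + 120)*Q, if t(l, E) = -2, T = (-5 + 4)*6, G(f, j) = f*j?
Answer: -19779/29 ≈ -682.03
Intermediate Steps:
T = -6 (T = -1*6 = -6)
Q = -347/58 (Q = 1/58 - (-3)*(-2 + 0) = 1/58 - (-3)*(-2) = 1/58 - 1*6 = 1/58 - 6 = -347/58 ≈ -5.9828)
(T + 120)*Q = (-6 + 120)*(-347/58) = 114*(-347/58) = -19779/29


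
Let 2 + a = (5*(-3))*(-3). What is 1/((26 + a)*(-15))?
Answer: -1/1035 ≈ -0.00096618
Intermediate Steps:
a = 43 (a = -2 + (5*(-3))*(-3) = -2 - 15*(-3) = -2 + 45 = 43)
1/((26 + a)*(-15)) = 1/((26 + 43)*(-15)) = 1/(69*(-15)) = 1/(-1035) = -1/1035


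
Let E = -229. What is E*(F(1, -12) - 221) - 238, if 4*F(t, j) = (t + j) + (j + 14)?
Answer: 203545/4 ≈ 50886.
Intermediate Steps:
F(t, j) = 7/2 + j/2 + t/4 (F(t, j) = ((t + j) + (j + 14))/4 = ((j + t) + (14 + j))/4 = (14 + t + 2*j)/4 = 7/2 + j/2 + t/4)
E*(F(1, -12) - 221) - 238 = -229*((7/2 + (1/2)*(-12) + (1/4)*1) - 221) - 238 = -229*((7/2 - 6 + 1/4) - 221) - 238 = -229*(-9/4 - 221) - 238 = -229*(-893/4) - 238 = 204497/4 - 238 = 203545/4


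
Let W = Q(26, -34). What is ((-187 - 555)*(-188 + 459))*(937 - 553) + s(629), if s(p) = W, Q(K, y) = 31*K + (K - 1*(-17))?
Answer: -77214639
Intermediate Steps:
Q(K, y) = 17 + 32*K (Q(K, y) = 31*K + (K + 17) = 31*K + (17 + K) = 17 + 32*K)
W = 849 (W = 17 + 32*26 = 17 + 832 = 849)
s(p) = 849
((-187 - 555)*(-188 + 459))*(937 - 553) + s(629) = ((-187 - 555)*(-188 + 459))*(937 - 553) + 849 = -742*271*384 + 849 = -201082*384 + 849 = -77215488 + 849 = -77214639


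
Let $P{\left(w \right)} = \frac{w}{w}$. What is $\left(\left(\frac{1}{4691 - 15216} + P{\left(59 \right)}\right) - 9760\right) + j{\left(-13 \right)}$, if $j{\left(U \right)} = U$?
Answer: $- \frac{102850301}{10525} \approx -9772.0$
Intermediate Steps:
$P{\left(w \right)} = 1$
$\left(\left(\frac{1}{4691 - 15216} + P{\left(59 \right)}\right) - 9760\right) + j{\left(-13 \right)} = \left(\left(\frac{1}{4691 - 15216} + 1\right) - 9760\right) - 13 = \left(\left(\frac{1}{-10525} + 1\right) - 9760\right) - 13 = \left(\left(- \frac{1}{10525} + 1\right) - 9760\right) - 13 = \left(\frac{10524}{10525} - 9760\right) - 13 = - \frac{102713476}{10525} - 13 = - \frac{102850301}{10525}$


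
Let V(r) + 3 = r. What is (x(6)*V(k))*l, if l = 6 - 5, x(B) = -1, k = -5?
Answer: 8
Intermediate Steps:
V(r) = -3 + r
l = 1
(x(6)*V(k))*l = -(-3 - 5)*1 = -1*(-8)*1 = 8*1 = 8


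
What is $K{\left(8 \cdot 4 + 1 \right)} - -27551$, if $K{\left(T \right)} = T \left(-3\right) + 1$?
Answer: $27453$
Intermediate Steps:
$K{\left(T \right)} = 1 - 3 T$ ($K{\left(T \right)} = - 3 T + 1 = 1 - 3 T$)
$K{\left(8 \cdot 4 + 1 \right)} - -27551 = \left(1 - 3 \left(8 \cdot 4 + 1\right)\right) - -27551 = \left(1 - 3 \left(32 + 1\right)\right) + 27551 = \left(1 - 99\right) + 27551 = -98 + 27551 = 27453$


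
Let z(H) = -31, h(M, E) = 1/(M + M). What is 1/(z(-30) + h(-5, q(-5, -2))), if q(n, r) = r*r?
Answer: -10/311 ≈ -0.032154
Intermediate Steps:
q(n, r) = r**2
h(M, E) = 1/(2*M)
1/(z(-30) + h(-5, q(-5, -2))) = 1/(-31 + (1/2)/(-5)) = 1/(-31 + (1/2)*(-1/5)) = 1/(-31 - 1/10) = 1/(-311/10) = -10/311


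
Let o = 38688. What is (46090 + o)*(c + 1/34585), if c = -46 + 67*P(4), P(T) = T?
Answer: 650914547638/34585 ≈ 1.8821e+7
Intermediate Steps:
c = 222 (c = -46 + 67*4 = -46 + 268 = 222)
(46090 + o)*(c + 1/34585) = (46090 + 38688)*(222 + 1/34585) = 84778*(222 + 1/34585) = 84778*(7677871/34585) = 650914547638/34585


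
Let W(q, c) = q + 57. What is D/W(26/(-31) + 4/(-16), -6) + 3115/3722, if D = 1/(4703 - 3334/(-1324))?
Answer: 67273909060171/80382777635178 ≈ 0.83692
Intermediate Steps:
D = 662/3115053 (D = 1/(4703 - 3334*(-1/1324)) = 1/(4703 + 1667/662) = 1/(3115053/662) = 662/3115053 ≈ 0.00021252)
W(q, c) = 57 + q
D/W(26/(-31) + 4/(-16), -6) + 3115/3722 = 662/(3115053*(57 + (26/(-31) + 4/(-16)))) + 3115/3722 = 662/(3115053*(57 + (26*(-1/31) + 4*(-1/16)))) + 3115*(1/3722) = 662/(3115053*(57 + (-26/31 - ¼))) + 3115/3722 = 662/(3115053*(57 - 135/124)) + 3115/3722 = 662/(3115053*(6933/124)) + 3115/3722 = (662/3115053)*(124/6933) + 3115/3722 = 82088/21596662449 + 3115/3722 = 67273909060171/80382777635178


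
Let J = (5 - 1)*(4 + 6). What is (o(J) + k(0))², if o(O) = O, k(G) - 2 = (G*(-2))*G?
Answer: 1764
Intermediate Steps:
k(G) = 2 - 2*G² (k(G) = 2 + (G*(-2))*G = 2 + (-2*G)*G = 2 - 2*G²)
J = 40 (J = 4*10 = 40)
(o(J) + k(0))² = (40 + (2 - 2*0²))² = (40 + (2 - 2*0))² = (40 + (2 + 0))² = (40 + 2)² = 42² = 1764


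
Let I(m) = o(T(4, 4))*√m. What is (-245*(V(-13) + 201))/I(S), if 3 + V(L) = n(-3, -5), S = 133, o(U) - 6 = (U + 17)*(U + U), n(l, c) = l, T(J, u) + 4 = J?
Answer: -2275*√133/38 ≈ -690.44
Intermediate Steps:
T(J, u) = -4 + J
o(U) = 6 + 2*U*(17 + U) (o(U) = 6 + (U + 17)*(U + U) = 6 + (17 + U)*(2*U) = 6 + 2*U*(17 + U))
V(L) = -6 (V(L) = -3 - 3 = -6)
I(m) = 6*√m (I(m) = (6 + 2*(-4 + 4)² + 34*(-4 + 4))*√m = (6 + 2*0² + 34*0)*√m = (6 + 2*0 + 0)*√m = (6 + 0 + 0)*√m = 6*√m)
(-245*(V(-13) + 201))/I(S) = (-245*(-6 + 201))/((6*√133)) = (-245*195)*(√133/798) = -2275*√133/38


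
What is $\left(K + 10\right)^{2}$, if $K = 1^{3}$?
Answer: $121$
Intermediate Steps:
$K = 1$
$\left(K + 10\right)^{2} = \left(1 + 10\right)^{2} = 11^{2} = 121$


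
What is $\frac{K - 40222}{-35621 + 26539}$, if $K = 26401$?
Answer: $\frac{13821}{9082} \approx 1.5218$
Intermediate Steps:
$\frac{K - 40222}{-35621 + 26539} = \frac{26401 - 40222}{-35621 + 26539} = - \frac{13821}{-9082} = \left(-13821\right) \left(- \frac{1}{9082}\right) = \frac{13821}{9082}$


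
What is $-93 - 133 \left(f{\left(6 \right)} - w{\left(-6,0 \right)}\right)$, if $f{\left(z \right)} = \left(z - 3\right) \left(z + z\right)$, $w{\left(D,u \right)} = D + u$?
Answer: $-5679$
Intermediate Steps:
$f{\left(z \right)} = 2 z \left(-3 + z\right)$ ($f{\left(z \right)} = \left(-3 + z\right) 2 z = 2 z \left(-3 + z\right)$)
$-93 - 133 \left(f{\left(6 \right)} - w{\left(-6,0 \right)}\right) = -93 - 133 \left(2 \cdot 6 \left(-3 + 6\right) - \left(-6 + 0\right)\right) = -93 - 133 \left(2 \cdot 6 \cdot 3 - -6\right) = -93 - 133 \left(36 + 6\right) = -93 - 5586 = -5679$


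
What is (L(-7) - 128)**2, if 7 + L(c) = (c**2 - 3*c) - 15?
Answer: 6400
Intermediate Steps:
L(c) = -22 + c**2 - 3*c (L(c) = -7 + ((c**2 - 3*c) - 15) = -7 + (-15 + c**2 - 3*c) = -22 + c**2 - 3*c)
(L(-7) - 128)**2 = ((-22 + (-7)**2 - 3*(-7)) - 128)**2 = ((-22 + 49 + 21) - 128)**2 = (48 - 128)**2 = (-80)**2 = 6400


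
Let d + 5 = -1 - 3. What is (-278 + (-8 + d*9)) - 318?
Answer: -685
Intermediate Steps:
d = -9 (d = -5 + (-1 - 3) = -5 - 4 = -9)
(-278 + (-8 + d*9)) - 318 = (-278 + (-8 - 9*9)) - 318 = (-278 + (-8 - 81)) - 318 = (-278 - 89) - 318 = -367 - 318 = -685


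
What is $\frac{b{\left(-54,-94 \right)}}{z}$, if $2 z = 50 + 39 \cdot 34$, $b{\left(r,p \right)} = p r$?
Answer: $\frac{1269}{172} \approx 7.3779$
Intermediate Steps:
$z = 688$ ($z = \frac{50 + 39 \cdot 34}{2} = \frac{50 + 1326}{2} = \frac{1}{2} \cdot 1376 = 688$)
$\frac{b{\left(-54,-94 \right)}}{z} = \frac{\left(-94\right) \left(-54\right)}{688} = 5076 \cdot \frac{1}{688} = \frac{1269}{172}$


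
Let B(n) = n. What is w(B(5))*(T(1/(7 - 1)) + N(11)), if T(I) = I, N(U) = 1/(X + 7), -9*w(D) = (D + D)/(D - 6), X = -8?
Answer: -25/27 ≈ -0.92593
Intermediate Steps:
w(D) = -2*D/(9*(-6 + D)) (w(D) = -(D + D)/(9*(D - 6)) = -2*D/(9*(-6 + D)))
N(U) = -1 (N(U) = 1/(-8 + 7) = 1/(-1) = -1)
w(B(5))*(T(1/(7 - 1)) + N(11)) = (-2*5/(-54 + 9*5))*(1/(7 - 1) - 1) = (-2*5/(-54 + 45))*(1/6 - 1) = (-2*5/(-9))*(⅙ - 1) = -2*5*(-⅑)*(-⅚) = (10/9)*(-⅚) = -25/27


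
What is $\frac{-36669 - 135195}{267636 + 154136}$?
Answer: $- \frac{42966}{105443} \approx -0.40748$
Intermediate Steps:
$\frac{-36669 - 135195}{267636 + 154136} = - \frac{171864}{421772} = \left(-171864\right) \frac{1}{421772} = - \frac{42966}{105443}$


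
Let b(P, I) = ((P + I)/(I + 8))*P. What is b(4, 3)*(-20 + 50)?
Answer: 840/11 ≈ 76.364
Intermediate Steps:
b(P, I) = P*(I + P)/(8 + I) (b(P, I) = ((I + P)/(8 + I))*P = P*(I + P)/(8 + I))
b(4, 3)*(-20 + 50) = (4*(3 + 4)/(8 + 3))*(-20 + 50) = (4*7/11)*30 = (4*(1/11)*7)*30 = (28/11)*30 = 840/11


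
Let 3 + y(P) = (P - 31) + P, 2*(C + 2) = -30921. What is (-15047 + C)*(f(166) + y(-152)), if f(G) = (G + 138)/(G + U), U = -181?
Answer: 163958053/15 ≈ 1.0931e+7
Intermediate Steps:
C = -30925/2 (C = -2 + (½)*(-30921) = -2 - 30921/2 = -30925/2 ≈ -15463.)
y(P) = -34 + 2*P (y(P) = -3 + ((P - 31) + P) = -3 + ((-31 + P) + P) = -3 + (-31 + 2*P) = -34 + 2*P)
f(G) = (138 + G)/(-181 + G) (f(G) = (G + 138)/(G - 181) = (138 + G)/(-181 + G))
(-15047 + C)*(f(166) + y(-152)) = (-15047 - 30925/2)*((138 + 166)/(-181 + 166) + (-34 + 2*(-152))) = -61019*(304/(-15) + (-34 - 304))/2 = -61019*(-1/15*304 - 338)/2 = -61019*(-304/15 - 338)/2 = -61019/2*(-5374/15) = 163958053/15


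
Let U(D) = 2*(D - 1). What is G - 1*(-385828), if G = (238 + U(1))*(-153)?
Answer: 349414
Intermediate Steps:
U(D) = -2 + 2*D (U(D) = 2*(-1 + D) = -2 + 2*D)
G = -36414 (G = (238 + (-2 + 2*1))*(-153) = (238 + (-2 + 2))*(-153) = (238 + 0)*(-153) = 238*(-153) = -36414)
G - 1*(-385828) = -36414 - 1*(-385828) = -36414 + 385828 = 349414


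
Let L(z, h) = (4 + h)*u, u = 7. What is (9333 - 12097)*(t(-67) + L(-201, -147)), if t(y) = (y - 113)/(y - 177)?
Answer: 168648224/61 ≈ 2.7647e+6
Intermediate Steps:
L(z, h) = 28 + 7*h (L(z, h) = (4 + h)*7 = 28 + 7*h)
t(y) = (-113 + y)/(-177 + y)
(9333 - 12097)*(t(-67) + L(-201, -147)) = (9333 - 12097)*((-113 - 67)/(-177 - 67) + (28 + 7*(-147))) = -2764*(-180/(-244) + (28 - 1029)) = -2764*(-1/244*(-180) - 1001) = -2764*(45/61 - 1001) = -2764*(-61016/61) = 168648224/61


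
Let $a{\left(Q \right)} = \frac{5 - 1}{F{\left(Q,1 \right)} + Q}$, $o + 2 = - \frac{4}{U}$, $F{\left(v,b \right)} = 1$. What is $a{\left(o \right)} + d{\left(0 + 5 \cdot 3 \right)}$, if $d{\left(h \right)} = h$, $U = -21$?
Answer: $\frac{171}{17} \approx 10.059$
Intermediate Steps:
$o = - \frac{38}{21}$ ($o = -2 - \frac{4}{-21} = -2 - - \frac{4}{21} = -2 + \frac{4}{21} = - \frac{38}{21} \approx -1.8095$)
$a{\left(Q \right)} = \frac{4}{1 + Q}$ ($a{\left(Q \right)} = \frac{5 - 1}{1 + Q} = \frac{4}{1 + Q}$)
$a{\left(o \right)} + d{\left(0 + 5 \cdot 3 \right)} = \frac{4}{1 - \frac{38}{21}} + \left(0 + 5 \cdot 3\right) = \frac{4}{- \frac{17}{21}} + \left(0 + 15\right) = 4 \left(- \frac{21}{17}\right) + 15 = - \frac{84}{17} + 15 = \frac{171}{17}$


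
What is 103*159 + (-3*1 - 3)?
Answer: 16371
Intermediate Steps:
103*159 + (-3*1 - 3) = 16377 + (-3 - 3) = 16377 - 6 = 16371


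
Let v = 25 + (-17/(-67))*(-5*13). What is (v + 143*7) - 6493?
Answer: -367394/67 ≈ -5483.5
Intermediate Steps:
v = 570/67 (v = 25 - 17*(-1/67)*(-65) = 25 + (17/67)*(-65) = 25 - 1105/67 = 570/67 ≈ 8.5075)
(v + 143*7) - 6493 = (570/67 + 143*7) - 6493 = (570/67 + 1001) - 6493 = 67637/67 - 6493 = -367394/67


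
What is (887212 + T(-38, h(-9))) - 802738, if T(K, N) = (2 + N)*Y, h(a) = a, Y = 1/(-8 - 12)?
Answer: 1689487/20 ≈ 84474.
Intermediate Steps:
Y = -1/20 (Y = 1/(-20) = -1/20 ≈ -0.050000)
T(K, N) = -1/10 - N/20 (T(K, N) = (2 + N)*(-1/20) = -1/10 - N/20)
(887212 + T(-38, h(-9))) - 802738 = (887212 + (-1/10 - 1/20*(-9))) - 802738 = (887212 + (-1/10 + 9/20)) - 802738 = (887212 + 7/20) - 802738 = 17744247/20 - 802738 = 1689487/20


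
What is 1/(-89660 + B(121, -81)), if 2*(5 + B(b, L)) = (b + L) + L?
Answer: -2/179371 ≈ -1.1150e-5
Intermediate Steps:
B(b, L) = -5 + L + b/2 (B(b, L) = -5 + ((b + L) + L)/2 = -5 + ((L + b) + L)/2 = -5 + (b + 2*L)/2 = -5 + (L + b/2) = -5 + L + b/2)
1/(-89660 + B(121, -81)) = 1/(-89660 + (-5 - 81 + (½)*121)) = 1/(-89660 + (-5 - 81 + 121/2)) = 1/(-89660 - 51/2) = 1/(-179371/2) = -2/179371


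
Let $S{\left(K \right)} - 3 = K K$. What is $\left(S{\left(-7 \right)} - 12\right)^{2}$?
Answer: $1600$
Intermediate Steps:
$S{\left(K \right)} = 3 + K^{2}$ ($S{\left(K \right)} = 3 + K K = 3 + K^{2}$)
$\left(S{\left(-7 \right)} - 12\right)^{2} = \left(\left(3 + \left(-7\right)^{2}\right) - 12\right)^{2} = \left(\left(3 + 49\right) - 12\right)^{2} = \left(52 - 12\right)^{2} = 40^{2} = 1600$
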